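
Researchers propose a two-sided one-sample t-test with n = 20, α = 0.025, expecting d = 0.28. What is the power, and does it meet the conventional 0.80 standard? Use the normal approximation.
Power ≈ 0.16; the study is underpowered (power < 0.80)

Power calculation (one-sample t-test, normal approximation):
z_β = d · √n - z_{α/2}
z_β = 0.28 · √20 - 2.241
z_β = 0.28 · 4.472 - 2.241
z_β = -0.989

Power = Φ(z_β) = Φ(-0.989) ≈ 0.161

Effect size d = 0.28 is small by Cohen's convention (0.2/0.5/0.8).

Threshold: power ≥ 0.80 is conventionally adequate.
Power ≈ 0.16 → the study is underpowered (power < 0.80).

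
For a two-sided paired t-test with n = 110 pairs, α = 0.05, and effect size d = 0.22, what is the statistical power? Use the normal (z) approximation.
Power ≈ 0.64

Power calculation (paired t-test, normal approximation):
z_β = d · √n - z_{α/2}
z_β = 0.22 · √110 - 1.960
z_β = 0.22 · 10.488 - 1.960
z_β = 0.347

Power = Φ(z_β) = Φ(0.347) ≈ 0.636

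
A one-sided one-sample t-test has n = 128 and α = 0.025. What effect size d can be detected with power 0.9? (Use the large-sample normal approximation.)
d ≈ 0.29

Minimum detectable effect (one-sample t-test, normal approximation):
d = (z_α + z_β) / √n
d = (1.960 + 1.282) / √128
d = 3.242 / 11.314
d ≈ 0.29

By Cohen's convention (0.2 small / 0.5 medium / 0.8 large): small effect.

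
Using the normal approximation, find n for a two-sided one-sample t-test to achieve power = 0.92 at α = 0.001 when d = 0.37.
n = 162

Sample size formula (one-sample t-test, normal approximation):
n = ((z_{α/2} + z_β) / d)²

z_{α/2} = 3.291 (for α = 0.001, two-sided)
z_β = 1.405 (for power = 0.92)
d = 0.37

n = ((3.291 + 1.405) / 0.37)²
n = (12.692)²
n ≈ 161.09
Round up to the next whole number: n = 162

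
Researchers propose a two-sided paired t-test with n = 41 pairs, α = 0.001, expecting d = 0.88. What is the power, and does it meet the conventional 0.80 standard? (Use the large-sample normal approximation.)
Power ≈ 0.99; the study is adequately powered (power ≥ 0.80)

Power calculation (paired t-test, normal approximation):
z_β = d · √n - z_{α/2}
z_β = 0.88 · √41 - 3.291
z_β = 0.88 · 6.403 - 3.291
z_β = 2.344

Power = Φ(z_β) = Φ(2.344) ≈ 0.990

Effect size d = 0.88 is large by Cohen's convention (0.2/0.5/0.8).

Threshold: power ≥ 0.80 is conventionally adequate.
Power ≈ 0.99 → the study is adequately powered (power ≥ 0.80).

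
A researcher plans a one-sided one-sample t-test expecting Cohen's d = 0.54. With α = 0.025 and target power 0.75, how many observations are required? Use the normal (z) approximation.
n = 24

Sample size formula (one-sample t-test, normal approximation):
n = ((z_α + z_β) / d)²

z_α = 1.960 (for α = 0.025, one-sided)
z_β = 0.674 (for power = 0.75)
d = 0.54

n = ((1.960 + 0.674) / 0.54)²
n = (4.878)²
n ≈ 23.79
Round up to the next whole number: n = 24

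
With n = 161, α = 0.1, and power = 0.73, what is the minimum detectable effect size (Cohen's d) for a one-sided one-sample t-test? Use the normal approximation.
d ≈ 0.15

Minimum detectable effect (one-sample t-test, normal approximation):
d = (z_α + z_β) / √n
d = (1.282 + 0.613) / √161
d = 1.894 / 12.689
d ≈ 0.15

By Cohen's convention (0.2 small / 0.5 medium / 0.8 large): very small effect.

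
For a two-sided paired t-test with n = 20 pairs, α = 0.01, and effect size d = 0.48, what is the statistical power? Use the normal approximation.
Power ≈ 0.33

Power calculation (paired t-test, normal approximation):
z_β = d · √n - z_{α/2}
z_β = 0.48 · √20 - 2.576
z_β = 0.48 · 4.472 - 2.576
z_β = -0.429

Power = Φ(z_β) = Φ(-0.429) ≈ 0.334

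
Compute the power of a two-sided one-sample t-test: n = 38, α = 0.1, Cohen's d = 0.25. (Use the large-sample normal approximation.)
Power ≈ 0.46

Power calculation (one-sample t-test, normal approximation):
z_β = d · √n - z_{α/2}
z_β = 0.25 · √38 - 1.645
z_β = 0.25 · 6.164 - 1.645
z_β = -0.104

Power = Φ(z_β) = Φ(-0.104) ≈ 0.459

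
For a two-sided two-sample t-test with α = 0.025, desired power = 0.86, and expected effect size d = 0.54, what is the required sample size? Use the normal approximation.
n = 76 per group

Sample size formula (two-sample t-test, normal approximation):
n = 2 · ((z_{α/2} + z_β) / d)²

z_{α/2} = 2.241 (for α = 0.025, two-sided)
z_β = 1.080 (for power = 0.86)
d = 0.54

n = 2 · ((2.241 + 1.080) / 0.54)²
n = 2 · (6.150)²
n ≈ 75.64
Round up to the next whole number: n = 76 per group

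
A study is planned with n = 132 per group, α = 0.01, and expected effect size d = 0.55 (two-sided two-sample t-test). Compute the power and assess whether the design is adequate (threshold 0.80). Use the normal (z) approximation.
Power ≈ 0.97; the study is adequately powered (power ≥ 0.80)

Power calculation (two-sample t-test, normal approximation):
z_β = d · √(n/2) - z_{α/2}
z_β = 0.55 · √(132/2) - 2.576
z_β = 0.55 · 8.124 - 2.576
z_β = 1.892

Power = Φ(z_β) = Φ(1.892) ≈ 0.971

Effect size d = 0.55 is medium by Cohen's convention (0.2/0.5/0.8).

Threshold: power ≥ 0.80 is conventionally adequate.
Power ≈ 0.97 → the study is adequately powered (power ≥ 0.80).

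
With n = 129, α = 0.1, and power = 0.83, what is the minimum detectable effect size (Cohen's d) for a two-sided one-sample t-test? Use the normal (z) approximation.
d ≈ 0.23

Minimum detectable effect (one-sample t-test, normal approximation):
d = (z_{α/2} + z_β) / √n
d = (1.645 + 0.954) / √129
d = 2.599 / 11.358
d ≈ 0.23

By Cohen's convention (0.2 small / 0.5 medium / 0.8 large): small effect.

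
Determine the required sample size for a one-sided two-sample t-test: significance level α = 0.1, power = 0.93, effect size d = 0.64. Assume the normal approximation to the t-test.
n = 38 per group

Sample size formula (two-sample t-test, normal approximation):
n = 2 · ((z_α + z_β) / d)²

z_α = 1.282 (for α = 0.1, one-sided)
z_β = 1.476 (for power = 0.93)
d = 0.64

n = 2 · ((1.282 + 1.476) / 0.64)²
n = 2 · (4.309)²
n ≈ 37.13
Round up to the next whole number: n = 38 per group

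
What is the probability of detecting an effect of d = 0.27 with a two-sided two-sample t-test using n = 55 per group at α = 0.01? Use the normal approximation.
Power ≈ 0.12

Power calculation (two-sample t-test, normal approximation):
z_β = d · √(n/2) - z_{α/2}
z_β = 0.27 · √(55/2) - 2.576
z_β = 0.27 · 5.244 - 2.576
z_β = -1.160

Power = Φ(z_β) = Φ(-1.160) ≈ 0.123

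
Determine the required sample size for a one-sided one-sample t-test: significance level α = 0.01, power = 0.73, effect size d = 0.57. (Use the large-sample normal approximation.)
n = 27

Sample size formula (one-sample t-test, normal approximation):
n = ((z_α + z_β) / d)²

z_α = 2.326 (for α = 0.01, one-sided)
z_β = 0.613 (for power = 0.73)
d = 0.57

n = ((2.326 + 0.613) / 0.57)²
n = (5.156)²
n ≈ 26.58
Round up to the next whole number: n = 27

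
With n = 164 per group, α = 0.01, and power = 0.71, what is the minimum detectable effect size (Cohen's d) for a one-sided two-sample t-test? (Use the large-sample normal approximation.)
d ≈ 0.32

Minimum detectable effect (two-sample t-test, normal approximation):
d = (z_α + z_β) / √(n/2)
d = (2.326 + 0.553) / √(164/2)
d = 2.880 / 9.055
d ≈ 0.32

By Cohen's convention (0.2 small / 0.5 medium / 0.8 large): small effect.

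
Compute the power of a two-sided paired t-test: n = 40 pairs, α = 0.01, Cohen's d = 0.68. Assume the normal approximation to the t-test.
Power ≈ 0.96

Power calculation (paired t-test, normal approximation):
z_β = d · √n - z_{α/2}
z_β = 0.68 · √40 - 2.576
z_β = 0.68 · 6.325 - 2.576
z_β = 1.725

Power = Φ(z_β) = Φ(1.725) ≈ 0.958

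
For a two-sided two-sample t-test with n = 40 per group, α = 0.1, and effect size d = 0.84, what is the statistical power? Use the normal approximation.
Power ≈ 0.98

Power calculation (two-sample t-test, normal approximation):
z_β = d · √(n/2) - z_{α/2}
z_β = 0.84 · √(40/2) - 1.645
z_β = 0.84 · 4.472 - 1.645
z_β = 2.112

Power = Φ(z_β) = Φ(2.112) ≈ 0.983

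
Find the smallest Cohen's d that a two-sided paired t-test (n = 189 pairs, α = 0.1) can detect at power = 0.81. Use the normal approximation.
d ≈ 0.18

Minimum detectable effect (paired t-test, normal approximation):
d = (z_{α/2} + z_β) / √n
d = (1.645 + 0.878) / √189
d = 2.523 / 13.748
d ≈ 0.18

By Cohen's convention (0.2 small / 0.5 medium / 0.8 large): very small effect.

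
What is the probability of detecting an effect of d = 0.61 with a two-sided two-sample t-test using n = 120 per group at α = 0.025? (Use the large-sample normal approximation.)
Power ≈ 0.99

Power calculation (two-sample t-test, normal approximation):
z_β = d · √(n/2) - z_{α/2}
z_β = 0.61 · √(120/2) - 2.241
z_β = 0.61 · 7.746 - 2.241
z_β = 2.484

Power = Φ(z_β) = Φ(2.484) ≈ 0.993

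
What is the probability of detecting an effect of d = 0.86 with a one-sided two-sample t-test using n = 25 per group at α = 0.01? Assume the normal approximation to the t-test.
Power ≈ 0.76

Power calculation (two-sample t-test, normal approximation):
z_β = d · √(n/2) - z_α
z_β = 0.86 · √(25/2) - 2.326
z_β = 0.86 · 3.536 - 2.326
z_β = 0.714

Power = Φ(z_β) = Φ(0.714) ≈ 0.762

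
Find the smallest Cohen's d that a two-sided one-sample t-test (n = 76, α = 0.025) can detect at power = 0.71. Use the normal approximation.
d ≈ 0.32

Minimum detectable effect (one-sample t-test, normal approximation):
d = (z_{α/2} + z_β) / √n
d = (2.241 + 0.553) / √76
d = 2.795 / 8.718
d ≈ 0.32

By Cohen's convention (0.2 small / 0.5 medium / 0.8 large): small effect.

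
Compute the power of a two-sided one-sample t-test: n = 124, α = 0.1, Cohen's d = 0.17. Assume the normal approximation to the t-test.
Power ≈ 0.60

Power calculation (one-sample t-test, normal approximation):
z_β = d · √n - z_{α/2}
z_β = 0.17 · √124 - 1.645
z_β = 0.17 · 11.136 - 1.645
z_β = 0.248

Power = Φ(z_β) = Φ(0.248) ≈ 0.598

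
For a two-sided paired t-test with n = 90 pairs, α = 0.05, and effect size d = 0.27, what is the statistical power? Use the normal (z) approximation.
Power ≈ 0.73

Power calculation (paired t-test, normal approximation):
z_β = d · √n - z_{α/2}
z_β = 0.27 · √90 - 1.960
z_β = 0.27 · 9.487 - 1.960
z_β = 0.601

Power = Φ(z_β) = Φ(0.601) ≈ 0.726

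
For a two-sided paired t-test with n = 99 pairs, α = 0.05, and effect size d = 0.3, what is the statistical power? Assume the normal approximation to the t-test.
Power ≈ 0.85

Power calculation (paired t-test, normal approximation):
z_β = d · √n - z_{α/2}
z_β = 0.3 · √99 - 1.960
z_β = 0.3 · 9.950 - 1.960
z_β = 1.025

Power = Φ(z_β) = Φ(1.025) ≈ 0.847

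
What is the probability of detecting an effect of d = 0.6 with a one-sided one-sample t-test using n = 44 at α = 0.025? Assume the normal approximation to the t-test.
Power ≈ 0.98

Power calculation (one-sample t-test, normal approximation):
z_β = d · √n - z_α
z_β = 0.6 · √44 - 1.960
z_β = 0.6 · 6.633 - 1.960
z_β = 2.020

Power = Φ(z_β) = Φ(2.020) ≈ 0.978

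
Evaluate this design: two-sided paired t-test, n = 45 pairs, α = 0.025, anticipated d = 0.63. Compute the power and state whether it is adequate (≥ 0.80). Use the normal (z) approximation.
Power ≈ 0.98; the study is adequately powered (power ≥ 0.80)

Power calculation (paired t-test, normal approximation):
z_β = d · √n - z_{α/2}
z_β = 0.63 · √45 - 2.241
z_β = 0.63 · 6.708 - 2.241
z_β = 1.985

Power = Φ(z_β) = Φ(1.985) ≈ 0.976

Effect size d = 0.63 is medium by Cohen's convention (0.2/0.5/0.8).

Threshold: power ≥ 0.80 is conventionally adequate.
Power ≈ 0.98 → the study is adequately powered (power ≥ 0.80).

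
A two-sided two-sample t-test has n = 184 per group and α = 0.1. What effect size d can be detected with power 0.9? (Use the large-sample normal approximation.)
d ≈ 0.31

Minimum detectable effect (two-sample t-test, normal approximation):
d = (z_{α/2} + z_β) / √(n/2)
d = (1.645 + 1.282) / √(184/2)
d = 2.926 / 9.592
d ≈ 0.31

By Cohen's convention (0.2 small / 0.5 medium / 0.8 large): small effect.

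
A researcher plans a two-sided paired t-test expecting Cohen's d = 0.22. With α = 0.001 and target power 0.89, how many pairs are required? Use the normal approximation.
n = 422 pairs

Sample size formula (paired t-test, normal approximation):
n = ((z_{α/2} + z_β) / d)²

z_{α/2} = 3.291 (for α = 0.001, two-sided)
z_β = 1.227 (for power = 0.89)
d = 0.22

n = ((3.291 + 1.227) / 0.22)²
n = (20.536)²
n ≈ 421.73
Round up to the next whole number: n = 422 pairs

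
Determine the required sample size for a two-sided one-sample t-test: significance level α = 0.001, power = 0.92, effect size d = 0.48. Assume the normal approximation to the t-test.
n = 96

Sample size formula (one-sample t-test, normal approximation):
n = ((z_{α/2} + z_β) / d)²

z_{α/2} = 3.291 (for α = 0.001, two-sided)
z_β = 1.405 (for power = 0.92)
d = 0.48

n = ((3.291 + 1.405) / 0.48)²
n = (9.783)²
n ≈ 95.71
Round up to the next whole number: n = 96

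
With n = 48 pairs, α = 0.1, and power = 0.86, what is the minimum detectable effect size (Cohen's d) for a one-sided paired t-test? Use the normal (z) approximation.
d ≈ 0.34

Minimum detectable effect (paired t-test, normal approximation):
d = (z_α + z_β) / √n
d = (1.282 + 1.080) / √48
d = 2.362 / 6.928
d ≈ 0.34

By Cohen's convention (0.2 small / 0.5 medium / 0.8 large): small effect.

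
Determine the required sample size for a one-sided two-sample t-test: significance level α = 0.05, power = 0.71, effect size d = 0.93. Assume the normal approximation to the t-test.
n = 12 per group

Sample size formula (two-sample t-test, normal approximation):
n = 2 · ((z_α + z_β) / d)²

z_α = 1.645 (for α = 0.05, one-sided)
z_β = 0.553 (for power = 0.71)
d = 0.93

n = 2 · ((1.645 + 0.553) / 0.93)²
n = 2 · (2.363)²
n ≈ 11.17
Round up to the next whole number: n = 12 per group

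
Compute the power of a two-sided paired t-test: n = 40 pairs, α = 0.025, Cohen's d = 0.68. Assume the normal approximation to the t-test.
Power ≈ 0.98

Power calculation (paired t-test, normal approximation):
z_β = d · √n - z_{α/2}
z_β = 0.68 · √40 - 2.241
z_β = 0.68 · 6.325 - 2.241
z_β = 2.059

Power = Φ(z_β) = Φ(2.059) ≈ 0.980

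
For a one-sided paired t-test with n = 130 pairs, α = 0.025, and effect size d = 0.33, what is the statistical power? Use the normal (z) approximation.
Power ≈ 0.96

Power calculation (paired t-test, normal approximation):
z_β = d · √n - z_α
z_β = 0.33 · √130 - 1.960
z_β = 0.33 · 11.402 - 1.960
z_β = 1.803

Power = Φ(z_β) = Φ(1.803) ≈ 0.964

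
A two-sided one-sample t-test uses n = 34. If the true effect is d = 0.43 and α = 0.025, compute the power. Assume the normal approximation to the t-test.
Power ≈ 0.60

Power calculation (one-sample t-test, normal approximation):
z_β = d · √n - z_{α/2}
z_β = 0.43 · √34 - 2.241
z_β = 0.43 · 5.831 - 2.241
z_β = 0.266

Power = Φ(z_β) = Φ(0.266) ≈ 0.605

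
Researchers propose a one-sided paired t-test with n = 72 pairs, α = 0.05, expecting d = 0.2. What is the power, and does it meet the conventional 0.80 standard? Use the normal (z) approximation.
Power ≈ 0.52; the study is underpowered (power < 0.80)

Power calculation (paired t-test, normal approximation):
z_β = d · √n - z_α
z_β = 0.2 · √72 - 1.645
z_β = 0.2 · 8.485 - 1.645
z_β = 0.052

Power = Φ(z_β) = Φ(0.052) ≈ 0.521

Effect size d = 0.2 is small by Cohen's convention (0.2/0.5/0.8).

Threshold: power ≥ 0.80 is conventionally adequate.
Power ≈ 0.52 → the study is underpowered (power < 0.80).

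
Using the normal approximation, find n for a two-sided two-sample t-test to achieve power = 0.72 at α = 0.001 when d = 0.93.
n = 35 per group

Sample size formula (two-sample t-test, normal approximation):
n = 2 · ((z_{α/2} + z_β) / d)²

z_{α/2} = 3.291 (for α = 0.001, two-sided)
z_β = 0.583 (for power = 0.72)
d = 0.93

n = 2 · ((3.291 + 0.583) / 0.93)²
n = 2 · (4.166)²
n ≈ 34.71
Round up to the next whole number: n = 35 per group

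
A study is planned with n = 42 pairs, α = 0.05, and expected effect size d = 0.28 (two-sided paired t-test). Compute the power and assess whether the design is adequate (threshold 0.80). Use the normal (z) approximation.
Power ≈ 0.44; the study is underpowered (power < 0.80)

Power calculation (paired t-test, normal approximation):
z_β = d · √n - z_{α/2}
z_β = 0.28 · √42 - 1.960
z_β = 0.28 · 6.481 - 1.960
z_β = -0.145

Power = Φ(z_β) = Φ(-0.145) ≈ 0.442

Effect size d = 0.28 is small by Cohen's convention (0.2/0.5/0.8).

Threshold: power ≥ 0.80 is conventionally adequate.
Power ≈ 0.44 → the study is underpowered (power < 0.80).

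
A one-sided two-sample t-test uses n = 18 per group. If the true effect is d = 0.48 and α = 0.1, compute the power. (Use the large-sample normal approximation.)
Power ≈ 0.56

Power calculation (two-sample t-test, normal approximation):
z_β = d · √(n/2) - z_α
z_β = 0.48 · √(18/2) - 1.282
z_β = 0.48 · 3.000 - 1.282
z_β = 0.158

Power = Φ(z_β) = Φ(0.158) ≈ 0.563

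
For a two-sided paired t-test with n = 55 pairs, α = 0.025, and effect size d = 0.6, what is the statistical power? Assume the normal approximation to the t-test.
Power ≈ 0.99

Power calculation (paired t-test, normal approximation):
z_β = d · √n - z_{α/2}
z_β = 0.6 · √55 - 2.241
z_β = 0.6 · 7.416 - 2.241
z_β = 2.208

Power = Φ(z_β) = Φ(2.208) ≈ 0.986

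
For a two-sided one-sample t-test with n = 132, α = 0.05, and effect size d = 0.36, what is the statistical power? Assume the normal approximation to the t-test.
Power ≈ 0.99

Power calculation (one-sample t-test, normal approximation):
z_β = d · √n - z_{α/2}
z_β = 0.36 · √132 - 1.960
z_β = 0.36 · 11.489 - 1.960
z_β = 2.176

Power = Φ(z_β) = Φ(2.176) ≈ 0.985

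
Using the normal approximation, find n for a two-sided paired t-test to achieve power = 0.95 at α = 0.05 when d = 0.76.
n = 23 pairs

Sample size formula (paired t-test, normal approximation):
n = ((z_{α/2} + z_β) / d)²

z_{α/2} = 1.960 (for α = 0.05, two-sided)
z_β = 1.645 (for power = 0.95)
d = 0.76

n = ((1.960 + 1.645) / 0.76)²
n = (4.743)²
n ≈ 22.50
Round up to the next whole number: n = 23 pairs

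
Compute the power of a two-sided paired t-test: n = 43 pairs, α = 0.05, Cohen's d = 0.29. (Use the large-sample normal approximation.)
Power ≈ 0.48

Power calculation (paired t-test, normal approximation):
z_β = d · √n - z_{α/2}
z_β = 0.29 · √43 - 1.960
z_β = 0.29 · 6.557 - 1.960
z_β = -0.058

Power = Φ(z_β) = Φ(-0.058) ≈ 0.477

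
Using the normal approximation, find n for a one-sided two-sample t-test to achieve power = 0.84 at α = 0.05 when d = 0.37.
n = 102 per group

Sample size formula (two-sample t-test, normal approximation):
n = 2 · ((z_α + z_β) / d)²

z_α = 1.645 (for α = 0.05, one-sided)
z_β = 0.994 (for power = 0.84)
d = 0.37

n = 2 · ((1.645 + 0.994) / 0.37)²
n = 2 · (7.132)²
n ≈ 101.73
Round up to the next whole number: n = 102 per group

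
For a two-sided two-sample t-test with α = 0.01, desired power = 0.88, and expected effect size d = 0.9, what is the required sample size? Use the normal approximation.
n = 35 per group

Sample size formula (two-sample t-test, normal approximation):
n = 2 · ((z_{α/2} + z_β) / d)²

z_{α/2} = 2.576 (for α = 0.01, two-sided)
z_β = 1.175 (for power = 0.88)
d = 0.9

n = 2 · ((2.576 + 1.175) / 0.9)²
n = 2 · (4.168)²
n ≈ 34.74
Round up to the next whole number: n = 35 per group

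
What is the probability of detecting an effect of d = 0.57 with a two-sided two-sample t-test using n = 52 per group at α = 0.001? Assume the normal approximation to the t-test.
Power ≈ 0.35

Power calculation (two-sample t-test, normal approximation):
z_β = d · √(n/2) - z_{α/2}
z_β = 0.57 · √(52/2) - 3.291
z_β = 0.57 · 5.099 - 3.291
z_β = -0.384

Power = Φ(z_β) = Φ(-0.384) ≈ 0.350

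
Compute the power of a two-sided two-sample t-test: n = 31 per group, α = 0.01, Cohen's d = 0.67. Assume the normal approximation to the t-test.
Power ≈ 0.52

Power calculation (two-sample t-test, normal approximation):
z_β = d · √(n/2) - z_{α/2}
z_β = 0.67 · √(31/2) - 2.576
z_β = 0.67 · 3.937 - 2.576
z_β = 0.062

Power = Φ(z_β) = Φ(0.062) ≈ 0.525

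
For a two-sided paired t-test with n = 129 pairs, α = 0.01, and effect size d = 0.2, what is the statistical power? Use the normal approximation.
Power ≈ 0.38

Power calculation (paired t-test, normal approximation):
z_β = d · √n - z_{α/2}
z_β = 0.2 · √129 - 2.576
z_β = 0.2 · 11.358 - 2.576
z_β = -0.304

Power = Φ(z_β) = Φ(-0.304) ≈ 0.380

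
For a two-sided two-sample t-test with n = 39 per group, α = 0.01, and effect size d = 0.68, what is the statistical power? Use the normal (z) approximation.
Power ≈ 0.67

Power calculation (two-sample t-test, normal approximation):
z_β = d · √(n/2) - z_{α/2}
z_β = 0.68 · √(39/2) - 2.576
z_β = 0.68 · 4.416 - 2.576
z_β = 0.427

Power = Φ(z_β) = Φ(0.427) ≈ 0.665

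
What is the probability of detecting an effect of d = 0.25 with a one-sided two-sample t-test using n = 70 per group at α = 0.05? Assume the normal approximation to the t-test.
Power ≈ 0.43

Power calculation (two-sample t-test, normal approximation):
z_β = d · √(n/2) - z_α
z_β = 0.25 · √(70/2) - 1.645
z_β = 0.25 · 5.916 - 1.645
z_β = -0.166

Power = Φ(z_β) = Φ(-0.166) ≈ 0.434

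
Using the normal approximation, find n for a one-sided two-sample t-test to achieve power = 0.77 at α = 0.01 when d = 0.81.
n = 29 per group

Sample size formula (two-sample t-test, normal approximation):
n = 2 · ((z_α + z_β) / d)²

z_α = 2.326 (for α = 0.01, one-sided)
z_β = 0.739 (for power = 0.77)
d = 0.81

n = 2 · ((2.326 + 0.739) / 0.81)²
n = 2 · (3.784)²
n ≈ 28.64
Round up to the next whole number: n = 29 per group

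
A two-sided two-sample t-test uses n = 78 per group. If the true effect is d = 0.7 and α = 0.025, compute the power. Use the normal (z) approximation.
Power ≈ 0.98

Power calculation (two-sample t-test, normal approximation):
z_β = d · √(n/2) - z_{α/2}
z_β = 0.7 · √(78/2) - 2.241
z_β = 0.7 · 6.245 - 2.241
z_β = 2.130

Power = Φ(z_β) = Φ(2.130) ≈ 0.983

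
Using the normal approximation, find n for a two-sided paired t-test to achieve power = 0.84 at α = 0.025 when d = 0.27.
n = 144 pairs

Sample size formula (paired t-test, normal approximation):
n = ((z_{α/2} + z_β) / d)²

z_{α/2} = 2.241 (for α = 0.025, two-sided)
z_β = 0.994 (for power = 0.84)
d = 0.27

n = ((2.241 + 0.994) / 0.27)²
n = (11.981)²
n ≈ 143.54
Round up to the next whole number: n = 144 pairs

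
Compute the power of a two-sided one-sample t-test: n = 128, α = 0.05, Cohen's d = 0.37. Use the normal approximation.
Power ≈ 0.99

Power calculation (one-sample t-test, normal approximation):
z_β = d · √n - z_{α/2}
z_β = 0.37 · √128 - 1.960
z_β = 0.37 · 11.314 - 1.960
z_β = 2.226

Power = Φ(z_β) = Φ(2.226) ≈ 0.987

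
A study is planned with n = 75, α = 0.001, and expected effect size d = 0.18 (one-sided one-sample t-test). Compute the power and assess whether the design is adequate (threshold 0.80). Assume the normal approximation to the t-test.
Power ≈ 0.06; the study is underpowered (power < 0.80)

Power calculation (one-sample t-test, normal approximation):
z_β = d · √n - z_α
z_β = 0.18 · √75 - 3.090
z_β = 0.18 · 8.660 - 3.090
z_β = -1.531

Power = Φ(z_β) = Φ(-1.531) ≈ 0.063

Effect size d = 0.18 is very small by Cohen's convention (0.2/0.5/0.8).

Threshold: power ≥ 0.80 is conventionally adequate.
Power ≈ 0.06 → the study is underpowered (power < 0.80).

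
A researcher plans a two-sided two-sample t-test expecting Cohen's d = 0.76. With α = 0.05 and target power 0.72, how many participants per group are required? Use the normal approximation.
n = 23 per group

Sample size formula (two-sample t-test, normal approximation):
n = 2 · ((z_{α/2} + z_β) / d)²

z_{α/2} = 1.960 (for α = 0.05, two-sided)
z_β = 0.583 (for power = 0.72)
d = 0.76

n = 2 · ((1.960 + 0.583) / 0.76)²
n = 2 · (3.346)²
n ≈ 22.39
Round up to the next whole number: n = 23 per group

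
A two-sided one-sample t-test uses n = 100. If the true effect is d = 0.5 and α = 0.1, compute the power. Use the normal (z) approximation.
Power ≈ 1.00

Power calculation (one-sample t-test, normal approximation):
z_β = d · √n - z_{α/2}
z_β = 0.5 · √100 - 1.645
z_β = 0.5 · 10.000 - 1.645
z_β = 3.355

Power = Φ(z_β) = Φ(3.355) ≈ 1.000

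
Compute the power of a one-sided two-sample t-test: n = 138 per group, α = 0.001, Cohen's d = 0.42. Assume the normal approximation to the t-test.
Power ≈ 0.65

Power calculation (two-sample t-test, normal approximation):
z_β = d · √(n/2) - z_α
z_β = 0.42 · √(138/2) - 3.090
z_β = 0.42 · 8.307 - 3.090
z_β = 0.399

Power = Φ(z_β) = Φ(0.399) ≈ 0.655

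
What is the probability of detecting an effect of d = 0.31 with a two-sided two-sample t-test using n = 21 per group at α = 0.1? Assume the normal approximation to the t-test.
Power ≈ 0.26

Power calculation (two-sample t-test, normal approximation):
z_β = d · √(n/2) - z_{α/2}
z_β = 0.31 · √(21/2) - 1.645
z_β = 0.31 · 3.240 - 1.645
z_β = -0.640

Power = Φ(z_β) = Φ(-0.640) ≈ 0.261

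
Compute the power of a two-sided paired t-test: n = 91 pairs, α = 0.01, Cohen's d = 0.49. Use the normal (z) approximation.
Power ≈ 0.98

Power calculation (paired t-test, normal approximation):
z_β = d · √n - z_{α/2}
z_β = 0.49 · √91 - 2.576
z_β = 0.49 · 9.539 - 2.576
z_β = 2.098

Power = Φ(z_β) = Φ(2.098) ≈ 0.982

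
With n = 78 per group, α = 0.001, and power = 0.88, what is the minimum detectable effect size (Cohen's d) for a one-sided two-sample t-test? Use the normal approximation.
d ≈ 0.68

Minimum detectable effect (two-sample t-test, normal approximation):
d = (z_α + z_β) / √(n/2)
d = (3.090 + 1.175) / √(78/2)
d = 4.265 / 6.245
d ≈ 0.68

By Cohen's convention (0.2 small / 0.5 medium / 0.8 large): medium effect.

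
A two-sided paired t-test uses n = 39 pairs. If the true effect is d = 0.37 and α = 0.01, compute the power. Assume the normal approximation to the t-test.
Power ≈ 0.40

Power calculation (paired t-test, normal approximation):
z_β = d · √n - z_{α/2}
z_β = 0.37 · √39 - 2.576
z_β = 0.37 · 6.245 - 2.576
z_β = -0.265

Power = Φ(z_β) = Φ(-0.265) ≈ 0.395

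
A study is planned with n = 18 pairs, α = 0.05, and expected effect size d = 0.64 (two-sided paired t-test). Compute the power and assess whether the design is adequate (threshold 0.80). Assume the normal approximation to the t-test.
Power ≈ 0.77; the study is underpowered (power < 0.80)

Power calculation (paired t-test, normal approximation):
z_β = d · √n - z_{α/2}
z_β = 0.64 · √18 - 1.960
z_β = 0.64 · 4.243 - 1.960
z_β = 0.755

Power = Φ(z_β) = Φ(0.755) ≈ 0.775

Effect size d = 0.64 is medium by Cohen's convention (0.2/0.5/0.8).

Threshold: power ≥ 0.80 is conventionally adequate.
Power ≈ 0.77 → the study is underpowered (power < 0.80).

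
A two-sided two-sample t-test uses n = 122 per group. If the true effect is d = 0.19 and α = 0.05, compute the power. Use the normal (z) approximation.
Power ≈ 0.32

Power calculation (two-sample t-test, normal approximation):
z_β = d · √(n/2) - z_{α/2}
z_β = 0.19 · √(122/2) - 1.960
z_β = 0.19 · 7.810 - 1.960
z_β = -0.476

Power = Φ(z_β) = Φ(-0.476) ≈ 0.317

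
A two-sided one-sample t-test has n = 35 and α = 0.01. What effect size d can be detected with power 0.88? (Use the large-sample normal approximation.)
d ≈ 0.63

Minimum detectable effect (one-sample t-test, normal approximation):
d = (z_{α/2} + z_β) / √n
d = (2.576 + 1.175) / √35
d = 3.751 / 5.916
d ≈ 0.63

By Cohen's convention (0.2 small / 0.5 medium / 0.8 large): medium effect.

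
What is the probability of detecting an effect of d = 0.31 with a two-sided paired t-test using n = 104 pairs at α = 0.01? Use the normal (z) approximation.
Power ≈ 0.72

Power calculation (paired t-test, normal approximation):
z_β = d · √n - z_{α/2}
z_β = 0.31 · √104 - 2.576
z_β = 0.31 · 10.198 - 2.576
z_β = 0.586

Power = Φ(z_β) = Φ(0.586) ≈ 0.721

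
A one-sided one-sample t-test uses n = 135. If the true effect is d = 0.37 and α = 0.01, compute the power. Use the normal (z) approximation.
Power ≈ 0.98

Power calculation (one-sample t-test, normal approximation):
z_β = d · √n - z_α
z_β = 0.37 · √135 - 2.326
z_β = 0.37 · 11.619 - 2.326
z_β = 1.973

Power = Φ(z_β) = Φ(1.973) ≈ 0.976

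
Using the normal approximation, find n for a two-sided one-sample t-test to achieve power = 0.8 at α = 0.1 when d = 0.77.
n = 11

Sample size formula (one-sample t-test, normal approximation):
n = ((z_{α/2} + z_β) / d)²

z_{α/2} = 1.645 (for α = 0.1, two-sided)
z_β = 0.842 (for power = 0.8)
d = 0.77

n = ((1.645 + 0.842) / 0.77)²
n = (3.230)²
n ≈ 10.43
Round up to the next whole number: n = 11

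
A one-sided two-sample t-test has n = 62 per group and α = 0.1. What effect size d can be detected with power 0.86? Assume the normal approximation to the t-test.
d ≈ 0.42

Minimum detectable effect (two-sample t-test, normal approximation):
d = (z_α + z_β) / √(n/2)
d = (1.282 + 1.080) / √(62/2)
d = 2.362 / 5.568
d ≈ 0.42

By Cohen's convention (0.2 small / 0.5 medium / 0.8 large): small effect.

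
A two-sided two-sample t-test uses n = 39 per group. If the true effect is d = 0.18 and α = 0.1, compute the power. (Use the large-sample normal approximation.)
Power ≈ 0.20

Power calculation (two-sample t-test, normal approximation):
z_β = d · √(n/2) - z_{α/2}
z_β = 0.18 · √(39/2) - 1.645
z_β = 0.18 · 4.416 - 1.645
z_β = -0.850

Power = Φ(z_β) = Φ(-0.850) ≈ 0.198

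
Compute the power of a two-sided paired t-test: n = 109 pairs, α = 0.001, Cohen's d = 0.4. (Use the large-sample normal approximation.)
Power ≈ 0.81

Power calculation (paired t-test, normal approximation):
z_β = d · √n - z_{α/2}
z_β = 0.4 · √109 - 3.291
z_β = 0.4 · 10.440 - 3.291
z_β = 0.886

Power = Φ(z_β) = Φ(0.886) ≈ 0.812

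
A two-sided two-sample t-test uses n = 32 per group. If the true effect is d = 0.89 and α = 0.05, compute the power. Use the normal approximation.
Power ≈ 0.95

Power calculation (two-sample t-test, normal approximation):
z_β = d · √(n/2) - z_{α/2}
z_β = 0.89 · √(32/2) - 1.960
z_β = 0.89 · 4.000 - 1.960
z_β = 1.600

Power = Φ(z_β) = Φ(1.600) ≈ 0.945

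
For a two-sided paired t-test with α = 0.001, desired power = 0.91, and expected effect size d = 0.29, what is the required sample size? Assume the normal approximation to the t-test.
n = 256 pairs

Sample size formula (paired t-test, normal approximation):
n = ((z_{α/2} + z_β) / d)²

z_{α/2} = 3.291 (for α = 0.001, two-sided)
z_β = 1.341 (for power = 0.91)
d = 0.29

n = ((3.291 + 1.341) / 0.29)²
n = (15.972)²
n ≈ 255.10
Round up to the next whole number: n = 256 pairs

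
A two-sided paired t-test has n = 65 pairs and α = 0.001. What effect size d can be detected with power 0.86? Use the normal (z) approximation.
d ≈ 0.54

Minimum detectable effect (paired t-test, normal approximation):
d = (z_{α/2} + z_β) / √n
d = (3.291 + 1.080) / √65
d = 4.371 / 8.062
d ≈ 0.54

By Cohen's convention (0.2 small / 0.5 medium / 0.8 large): medium effect.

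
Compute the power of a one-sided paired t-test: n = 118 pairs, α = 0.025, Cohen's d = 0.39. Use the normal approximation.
Power ≈ 0.99

Power calculation (paired t-test, normal approximation):
z_β = d · √n - z_α
z_β = 0.39 · √118 - 1.960
z_β = 0.39 · 10.863 - 1.960
z_β = 2.277

Power = Φ(z_β) = Φ(2.277) ≈ 0.989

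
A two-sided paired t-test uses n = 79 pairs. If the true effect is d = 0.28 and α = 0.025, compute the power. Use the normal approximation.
Power ≈ 0.60

Power calculation (paired t-test, normal approximation):
z_β = d · √n - z_{α/2}
z_β = 0.28 · √79 - 2.241
z_β = 0.28 · 8.888 - 2.241
z_β = 0.247

Power = Φ(z_β) = Φ(0.247) ≈ 0.598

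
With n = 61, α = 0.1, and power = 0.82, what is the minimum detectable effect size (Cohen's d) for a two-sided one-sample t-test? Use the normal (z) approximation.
d ≈ 0.33

Minimum detectable effect (one-sample t-test, normal approximation):
d = (z_{α/2} + z_β) / √n
d = (1.645 + 0.915) / √61
d = 2.560 / 7.810
d ≈ 0.33

By Cohen's convention (0.2 small / 0.5 medium / 0.8 large): small effect.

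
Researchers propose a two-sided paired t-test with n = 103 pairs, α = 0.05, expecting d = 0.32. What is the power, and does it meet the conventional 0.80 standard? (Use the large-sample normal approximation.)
Power ≈ 0.90; the study is adequately powered (power ≥ 0.80)

Power calculation (paired t-test, normal approximation):
z_β = d · √n - z_{α/2}
z_β = 0.32 · √103 - 1.960
z_β = 0.32 · 10.149 - 1.960
z_β = 1.288

Power = Φ(z_β) = Φ(1.288) ≈ 0.901

Effect size d = 0.32 is small by Cohen's convention (0.2/0.5/0.8).

Threshold: power ≥ 0.80 is conventionally adequate.
Power ≈ 0.90 → the study is adequately powered (power ≥ 0.80).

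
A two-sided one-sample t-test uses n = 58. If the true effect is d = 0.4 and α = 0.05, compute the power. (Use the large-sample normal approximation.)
Power ≈ 0.86

Power calculation (one-sample t-test, normal approximation):
z_β = d · √n - z_{α/2}
z_β = 0.4 · √58 - 1.960
z_β = 0.4 · 7.616 - 1.960
z_β = 1.086

Power = Φ(z_β) = Φ(1.086) ≈ 0.861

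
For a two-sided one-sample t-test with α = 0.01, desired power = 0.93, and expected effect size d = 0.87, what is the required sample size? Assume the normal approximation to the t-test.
n = 22

Sample size formula (one-sample t-test, normal approximation):
n = ((z_{α/2} + z_β) / d)²

z_{α/2} = 2.576 (for α = 0.01, two-sided)
z_β = 1.476 (for power = 0.93)
d = 0.87

n = ((2.576 + 1.476) / 0.87)²
n = (4.657)²
n ≈ 21.69
Round up to the next whole number: n = 22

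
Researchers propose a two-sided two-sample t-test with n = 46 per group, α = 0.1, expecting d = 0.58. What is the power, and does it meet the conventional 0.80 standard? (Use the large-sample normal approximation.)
Power ≈ 0.87; the study is adequately powered (power ≥ 0.80)

Power calculation (two-sample t-test, normal approximation):
z_β = d · √(n/2) - z_{α/2}
z_β = 0.58 · √(46/2) - 1.645
z_β = 0.58 · 4.796 - 1.645
z_β = 1.137

Power = Φ(z_β) = Φ(1.137) ≈ 0.872

Effect size d = 0.58 is medium by Cohen's convention (0.2/0.5/0.8).

Threshold: power ≥ 0.80 is conventionally adequate.
Power ≈ 0.87 → the study is adequately powered (power ≥ 0.80).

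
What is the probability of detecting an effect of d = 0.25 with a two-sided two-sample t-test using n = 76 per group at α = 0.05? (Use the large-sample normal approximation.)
Power ≈ 0.34

Power calculation (two-sample t-test, normal approximation):
z_β = d · √(n/2) - z_{α/2}
z_β = 0.25 · √(76/2) - 1.960
z_β = 0.25 · 6.164 - 1.960
z_β = -0.419

Power = Φ(z_β) = Φ(-0.419) ≈ 0.338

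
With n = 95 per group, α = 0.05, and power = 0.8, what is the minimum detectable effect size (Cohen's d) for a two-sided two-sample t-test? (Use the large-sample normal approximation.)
d ≈ 0.41

Minimum detectable effect (two-sample t-test, normal approximation):
d = (z_{α/2} + z_β) / √(n/2)
d = (1.960 + 0.842) / √(95/2)
d = 2.802 / 6.892
d ≈ 0.41

By Cohen's convention (0.2 small / 0.5 medium / 0.8 large): small effect.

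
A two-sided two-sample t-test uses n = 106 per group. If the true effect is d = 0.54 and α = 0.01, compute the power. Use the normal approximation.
Power ≈ 0.91

Power calculation (two-sample t-test, normal approximation):
z_β = d · √(n/2) - z_{α/2}
z_β = 0.54 · √(106/2) - 2.576
z_β = 0.54 · 7.280 - 2.576
z_β = 1.355

Power = Φ(z_β) = Φ(1.355) ≈ 0.912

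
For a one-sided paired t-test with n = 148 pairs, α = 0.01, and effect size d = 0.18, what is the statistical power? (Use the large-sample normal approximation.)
Power ≈ 0.45

Power calculation (paired t-test, normal approximation):
z_β = d · √n - z_α
z_β = 0.18 · √148 - 2.326
z_β = 0.18 · 12.166 - 2.326
z_β = -0.137

Power = Φ(z_β) = Φ(-0.137) ≈ 0.446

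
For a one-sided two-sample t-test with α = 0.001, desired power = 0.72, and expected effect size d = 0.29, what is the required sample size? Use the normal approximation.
n = 321 per group

Sample size formula (two-sample t-test, normal approximation):
n = 2 · ((z_α + z_β) / d)²

z_α = 3.090 (for α = 0.001, one-sided)
z_β = 0.583 (for power = 0.72)
d = 0.29

n = 2 · ((3.090 + 0.583) / 0.29)²
n = 2 · (12.666)²
n ≈ 320.86
Round up to the next whole number: n = 321 per group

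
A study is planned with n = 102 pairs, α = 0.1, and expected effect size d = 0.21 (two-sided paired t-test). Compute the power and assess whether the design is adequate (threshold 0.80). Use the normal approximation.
Power ≈ 0.68; the study is underpowered (power < 0.80)

Power calculation (paired t-test, normal approximation):
z_β = d · √n - z_{α/2}
z_β = 0.21 · √102 - 1.645
z_β = 0.21 · 10.100 - 1.645
z_β = 0.476

Power = Φ(z_β) = Φ(0.476) ≈ 0.683

Effect size d = 0.21 is small by Cohen's convention (0.2/0.5/0.8).

Threshold: power ≥ 0.80 is conventionally adequate.
Power ≈ 0.68 → the study is underpowered (power < 0.80).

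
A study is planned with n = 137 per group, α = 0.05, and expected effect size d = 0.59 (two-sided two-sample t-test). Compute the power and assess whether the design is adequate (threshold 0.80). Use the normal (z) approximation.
Power ≈ 1.00; the study is adequately powered (power ≥ 0.80)

Power calculation (two-sample t-test, normal approximation):
z_β = d · √(n/2) - z_{α/2}
z_β = 0.59 · √(137/2) - 1.960
z_β = 0.59 · 8.276 - 1.960
z_β = 2.923

Power = Φ(z_β) = Φ(2.923) ≈ 0.998

Effect size d = 0.59 is medium by Cohen's convention (0.2/0.5/0.8).

Threshold: power ≥ 0.80 is conventionally adequate.
Power ≈ 1.00 → the study is adequately powered (power ≥ 0.80).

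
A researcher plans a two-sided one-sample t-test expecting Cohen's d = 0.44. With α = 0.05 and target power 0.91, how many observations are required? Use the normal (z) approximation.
n = 57

Sample size formula (one-sample t-test, normal approximation):
n = ((z_{α/2} + z_β) / d)²

z_{α/2} = 1.960 (for α = 0.05, two-sided)
z_β = 1.341 (for power = 0.91)
d = 0.44

n = ((1.960 + 1.341) / 0.44)²
n = (7.502)²
n ≈ 56.28
Round up to the next whole number: n = 57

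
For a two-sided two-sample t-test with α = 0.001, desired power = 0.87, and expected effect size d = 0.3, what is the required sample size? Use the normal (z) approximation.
n = 434 per group

Sample size formula (two-sample t-test, normal approximation):
n = 2 · ((z_{α/2} + z_β) / d)²

z_{α/2} = 3.291 (for α = 0.001, two-sided)
z_β = 1.126 (for power = 0.87)
d = 0.3

n = 2 · ((3.291 + 1.126) / 0.3)²
n = 2 · (14.723)²
n ≈ 433.53
Round up to the next whole number: n = 434 per group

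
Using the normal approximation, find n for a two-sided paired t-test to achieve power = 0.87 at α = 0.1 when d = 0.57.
n = 24 pairs

Sample size formula (paired t-test, normal approximation):
n = ((z_{α/2} + z_β) / d)²

z_{α/2} = 1.645 (for α = 0.1, two-sided)
z_β = 1.126 (for power = 0.87)
d = 0.57

n = ((1.645 + 1.126) / 0.57)²
n = (4.861)²
n ≈ 23.63
Round up to the next whole number: n = 24 pairs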